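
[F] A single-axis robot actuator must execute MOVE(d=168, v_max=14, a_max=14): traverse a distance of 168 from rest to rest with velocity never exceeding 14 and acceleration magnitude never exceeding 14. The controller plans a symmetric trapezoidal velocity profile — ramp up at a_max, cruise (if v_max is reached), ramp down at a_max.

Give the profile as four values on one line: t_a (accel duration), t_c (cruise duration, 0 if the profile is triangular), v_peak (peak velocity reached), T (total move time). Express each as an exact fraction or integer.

v_max²/a_max = 14²/14 = 14
168 ≥ 14 ⇒ cruise phase
t_a = 14/14 = 1; v_peak = 14
d_cruise = 168 − 14 = 154; t_c = 154/14 = 11
T = 2·1 + 11 = 13

t_a=1 t_c=11 v_peak=14 T=13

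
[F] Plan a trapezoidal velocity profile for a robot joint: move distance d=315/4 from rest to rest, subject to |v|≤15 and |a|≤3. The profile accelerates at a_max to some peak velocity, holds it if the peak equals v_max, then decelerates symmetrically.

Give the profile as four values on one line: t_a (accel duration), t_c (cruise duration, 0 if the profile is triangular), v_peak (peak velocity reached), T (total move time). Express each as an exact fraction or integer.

(v_max)²/a_max = 15²/3 = 75
315/4 ≥ 75 so v_max reached
t_a = 15/3 = 5; v_peak = 15
d_cruise = 315/4 − 75 = 15/4; t_c = (15/4)/15 = 1/4
T = 2·5 + 1/4 = 41/4

t_a=5 t_c=1/4 v_peak=15 T=41/4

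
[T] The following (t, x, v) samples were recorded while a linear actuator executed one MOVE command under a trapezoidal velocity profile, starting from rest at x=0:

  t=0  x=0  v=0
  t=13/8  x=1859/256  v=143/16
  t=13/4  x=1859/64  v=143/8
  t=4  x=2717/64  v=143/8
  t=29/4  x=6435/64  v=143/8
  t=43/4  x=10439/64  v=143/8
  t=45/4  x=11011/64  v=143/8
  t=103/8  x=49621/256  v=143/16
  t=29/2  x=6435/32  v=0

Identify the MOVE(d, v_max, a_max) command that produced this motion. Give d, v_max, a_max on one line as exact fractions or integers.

final state: t=29/2, x=6435/32, v=0 → d = 6435/32
a_max = (143/16−0)/(13/8−0) = 11/2
max v = 143/8 over t∈[13/4,45/4] → v_max = 143/8
check: 143/8·(13/4+8) = 6435/32 ✓

d=6435/32 v_max=143/8 a_max=11/2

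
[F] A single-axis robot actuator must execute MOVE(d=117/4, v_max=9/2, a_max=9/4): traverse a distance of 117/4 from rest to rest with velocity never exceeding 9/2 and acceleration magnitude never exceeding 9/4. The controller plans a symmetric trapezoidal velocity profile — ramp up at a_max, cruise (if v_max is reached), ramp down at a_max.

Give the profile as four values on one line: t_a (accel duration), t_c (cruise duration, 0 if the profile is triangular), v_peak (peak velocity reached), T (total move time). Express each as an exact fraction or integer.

v_max²/a_max = (9/2)²/(9/4) = 9
117/4 ≥ 9 ⇒ cruise phase
t_a = (9/2)/(9/4) = 2; v_peak = 9/2
d_cruise = 117/4 − 9 = 81/4; t_c = (81/4)/(9/2) = 9/2
T = 2·2 + 9/2 = 17/2

t_a=2 t_c=9/2 v_peak=9/2 T=17/2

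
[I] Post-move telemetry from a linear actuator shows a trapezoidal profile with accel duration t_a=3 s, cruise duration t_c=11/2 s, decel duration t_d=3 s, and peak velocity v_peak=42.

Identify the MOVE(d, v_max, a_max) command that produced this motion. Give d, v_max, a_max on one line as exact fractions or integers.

d=357 v_max=42 a_max=14

a_max = 42/3 = 14
d_a = ½·42·3 = 63; d_c = 42·11/2 = 231
d = 2·63 + 231 = 357
t_c = 11/2 > 0 ⇒ limit active, v_max = 42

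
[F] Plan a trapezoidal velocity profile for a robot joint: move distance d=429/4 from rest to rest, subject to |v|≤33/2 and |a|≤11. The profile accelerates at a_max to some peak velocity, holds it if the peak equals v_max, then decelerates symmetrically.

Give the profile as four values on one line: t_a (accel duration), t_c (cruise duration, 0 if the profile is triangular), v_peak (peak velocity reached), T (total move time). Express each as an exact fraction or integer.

t_a=3/2 t_c=5 v_peak=33/2 T=8

(v_max)²/a_max = (33/2)²/11 = 99/4
429/4 ≥ 99/4 so v_max reached
t_a = (33/2)/11 = 3/2; v_peak = 33/2
d_cruise = 429/4 − 99/4 = 165/2; t_c = (165/2)/(33/2) = 5
T = 2·3/2 + 5 = 8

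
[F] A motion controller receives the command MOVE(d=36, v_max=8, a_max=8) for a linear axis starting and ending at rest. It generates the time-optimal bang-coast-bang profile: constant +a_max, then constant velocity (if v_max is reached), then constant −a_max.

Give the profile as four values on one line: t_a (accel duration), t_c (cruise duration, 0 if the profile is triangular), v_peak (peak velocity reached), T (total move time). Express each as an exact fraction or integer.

vₘ²/aₘ = 8²/8 = 8
36 ≥ 8 ⇒ cruise phase
t_a = 8/8 = 1; v_peak = 8
d_cruise = 36 − 8 = 28; t_c = 28/8 = 7/2
T = 2·1 + 7/2 = 11/2

t_a=1 t_c=7/2 v_peak=8 T=11/2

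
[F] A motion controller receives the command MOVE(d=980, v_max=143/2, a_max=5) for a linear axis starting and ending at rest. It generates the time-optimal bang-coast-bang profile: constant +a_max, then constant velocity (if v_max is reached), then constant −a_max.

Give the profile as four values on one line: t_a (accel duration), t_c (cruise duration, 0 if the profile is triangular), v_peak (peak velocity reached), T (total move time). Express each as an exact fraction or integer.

t_a=14 t_c=0 v_peak=70 T=28

vₘ²/aₘ = (143/2)²/5 = 20449/20
980 < 20449/20 → triangular
v_peak = √(980·5) = √4900 = 70
t_a = 70/5 = 14; t_c = 0
T = 2·14 = 28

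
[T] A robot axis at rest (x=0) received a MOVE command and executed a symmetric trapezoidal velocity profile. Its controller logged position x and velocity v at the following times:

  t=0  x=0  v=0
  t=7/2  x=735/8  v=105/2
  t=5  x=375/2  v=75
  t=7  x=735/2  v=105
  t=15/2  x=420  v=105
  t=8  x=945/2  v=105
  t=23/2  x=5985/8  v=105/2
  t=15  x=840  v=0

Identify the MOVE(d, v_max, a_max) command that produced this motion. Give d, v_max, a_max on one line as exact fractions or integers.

d=840 v_max=105 a_max=15

final state: t=15, x=840, v=0 → d = 840
a_max = (105/2−0)/(7/2−0) = 15
max v = 105 over t∈[7,8] → v_max = 105
check: 105·(7+1) = 840 ✓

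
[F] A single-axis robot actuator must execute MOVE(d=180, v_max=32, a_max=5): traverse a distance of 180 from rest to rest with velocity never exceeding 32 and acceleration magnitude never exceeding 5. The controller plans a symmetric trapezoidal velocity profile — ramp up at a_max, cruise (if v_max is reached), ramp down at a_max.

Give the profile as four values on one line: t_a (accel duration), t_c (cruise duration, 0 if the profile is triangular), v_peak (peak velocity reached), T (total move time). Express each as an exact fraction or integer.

t_a=6 t_c=0 v_peak=30 T=12

vₘ²/aₘ = 32²/5 = 1024/5
180 < 1024/5 so t_c = 0
v_peak = √(180·5) = √900 = 30
t_a = 30/5 = 6; t_c = 0
T = 2·6 = 12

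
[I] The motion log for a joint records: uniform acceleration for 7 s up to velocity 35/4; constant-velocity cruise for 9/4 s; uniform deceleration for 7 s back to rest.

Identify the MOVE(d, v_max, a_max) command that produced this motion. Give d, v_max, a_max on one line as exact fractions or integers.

d=1295/16 v_max=35/4 a_max=5/4

a_max = (35/4)/7 = 5/4
d_a = ½·35/4·7 = 245/8; d_c = 35/4·9/4 = 315/16
d = 2·245/8 + 315/16 = 1295/16
t_c = 9/4 > 0 so v_max = 35/4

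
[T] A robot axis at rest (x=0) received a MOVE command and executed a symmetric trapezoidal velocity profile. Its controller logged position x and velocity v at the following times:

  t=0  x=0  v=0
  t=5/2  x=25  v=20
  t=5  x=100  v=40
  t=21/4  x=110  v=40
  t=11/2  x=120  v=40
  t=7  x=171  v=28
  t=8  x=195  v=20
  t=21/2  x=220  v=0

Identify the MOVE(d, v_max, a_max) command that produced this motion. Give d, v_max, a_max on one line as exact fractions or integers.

final state: t=21/2, x=220, v=0 → d = 220
a_max = (20−0)/(5/2−0) = 8
max v = 40 over t∈[5,11/2] → v_max = 40
check: 40·(5+1/2) = 220 ✓

d=220 v_max=40 a_max=8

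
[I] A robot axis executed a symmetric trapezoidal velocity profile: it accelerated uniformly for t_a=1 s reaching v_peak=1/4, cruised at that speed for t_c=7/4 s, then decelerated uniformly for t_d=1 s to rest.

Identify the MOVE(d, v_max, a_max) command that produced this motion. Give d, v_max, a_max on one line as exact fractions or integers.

d=11/16 v_max=1/4 a_max=1/4

a_max = (1/4)/1 = 1/4
d_a = ½·1/4·1 = 1/8; d_c = 1/4·7/4 = 7/16
d = 2·1/8 + 7/16 = 11/16
t_c = 7/4 > 0 → v_max = v_peak = 1/4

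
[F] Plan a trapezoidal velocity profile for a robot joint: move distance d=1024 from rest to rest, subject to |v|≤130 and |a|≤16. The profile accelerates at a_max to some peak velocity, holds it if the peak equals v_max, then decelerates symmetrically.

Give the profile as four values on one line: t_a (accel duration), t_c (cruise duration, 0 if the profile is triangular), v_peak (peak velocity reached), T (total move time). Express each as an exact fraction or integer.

t_a=8 t_c=0 v_peak=128 T=16

v_max²/a_max = 130²/16 = 4225/4
1024 < 4225/4 → triangular
v_peak = √(1024·16) = √16384 = 128
t_a = 128/16 = 8; t_c = 0
T = 2·8 = 16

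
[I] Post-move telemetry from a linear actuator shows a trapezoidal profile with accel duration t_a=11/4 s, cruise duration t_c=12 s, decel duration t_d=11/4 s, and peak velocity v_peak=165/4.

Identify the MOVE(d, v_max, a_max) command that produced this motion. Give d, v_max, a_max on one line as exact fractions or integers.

d=9735/16 v_max=165/4 a_max=15

a_max = (165/4)/(11/4) = 15
d_a = ½·165/4·11/4 = 1815/32; d_c = 165/4·12 = 495
d = 2·1815/32 + 495 = 9735/16
t_c = 12 > 0 ⇒ limit active, v_max = 165/4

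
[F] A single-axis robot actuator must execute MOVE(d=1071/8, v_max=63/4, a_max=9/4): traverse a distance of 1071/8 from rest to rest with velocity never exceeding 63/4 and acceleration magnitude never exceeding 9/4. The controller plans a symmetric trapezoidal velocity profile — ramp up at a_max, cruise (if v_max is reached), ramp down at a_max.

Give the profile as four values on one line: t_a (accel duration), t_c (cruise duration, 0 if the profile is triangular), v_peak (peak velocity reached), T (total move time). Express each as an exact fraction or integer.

(v_max)²/a_max = (63/4)²/(9/4) = 441/4
1071/8 ≥ 441/4 so v_max reached
t_a = (63/4)/(9/4) = 7; v_peak = 63/4
d_cruise = 1071/8 − 441/4 = 189/8; t_c = (189/8)/(63/4) = 3/2
T = 2·7 + 3/2 = 31/2

t_a=7 t_c=3/2 v_peak=63/4 T=31/2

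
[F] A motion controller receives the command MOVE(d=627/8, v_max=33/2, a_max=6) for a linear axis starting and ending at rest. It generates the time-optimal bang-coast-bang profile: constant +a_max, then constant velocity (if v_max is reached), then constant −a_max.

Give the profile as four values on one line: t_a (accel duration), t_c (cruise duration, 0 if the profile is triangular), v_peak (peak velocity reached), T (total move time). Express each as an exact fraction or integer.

t_a=11/4 t_c=2 v_peak=33/2 T=15/2

v_max²/a_max = (33/2)²/6 = 363/8
627/8 ≥ 363/8 → trapezoidal
t_a = (33/2)/6 = 11/4; v_peak = 33/2
d_cruise = 627/8 − 363/8 = 33; t_c = 33/(33/2) = 2
T = 2·11/4 + 2 = 15/2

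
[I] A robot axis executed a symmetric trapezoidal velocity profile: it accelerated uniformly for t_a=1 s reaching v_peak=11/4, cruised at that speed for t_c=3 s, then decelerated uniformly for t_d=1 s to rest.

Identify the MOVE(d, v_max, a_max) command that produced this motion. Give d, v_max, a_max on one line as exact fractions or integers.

a_max = (11/4)/1 = 11/4
d_a = ½·11/4·1 = 11/8; d_c = 11/4·3 = 33/4
d = 2·11/8 + 33/4 = 11
t_c = 3 > 0 so v_max = 11/4

d=11 v_max=11/4 a_max=11/4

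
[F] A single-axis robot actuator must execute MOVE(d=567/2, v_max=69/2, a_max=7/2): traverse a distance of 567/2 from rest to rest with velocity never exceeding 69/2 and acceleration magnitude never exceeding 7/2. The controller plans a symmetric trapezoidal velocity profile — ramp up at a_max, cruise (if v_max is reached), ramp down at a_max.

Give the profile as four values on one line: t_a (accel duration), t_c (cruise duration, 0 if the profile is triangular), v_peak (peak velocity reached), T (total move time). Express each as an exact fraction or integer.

(v_max)²/a_max = (69/2)²/(7/2) = 4761/14
567/2 < 4761/14 ⇒ no cruise
v_peak = √(567/2·7/2) = √(3969/4) = 63/2
t_a = (63/2)/(7/2) = 9; t_c = 0
T = 2·9 = 18

t_a=9 t_c=0 v_peak=63/2 T=18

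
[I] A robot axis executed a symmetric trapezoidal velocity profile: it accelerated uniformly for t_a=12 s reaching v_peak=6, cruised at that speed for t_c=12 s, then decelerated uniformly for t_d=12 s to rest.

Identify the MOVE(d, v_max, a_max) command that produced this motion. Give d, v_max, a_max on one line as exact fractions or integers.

a_max = 6/12 = 1/2
d_a = ½·6·12 = 36; d_c = 6·12 = 72
d = 2·36 + 72 = 144
t_c = 12 > 0 ⇒ limit active, v_max = 6

d=144 v_max=6 a_max=1/2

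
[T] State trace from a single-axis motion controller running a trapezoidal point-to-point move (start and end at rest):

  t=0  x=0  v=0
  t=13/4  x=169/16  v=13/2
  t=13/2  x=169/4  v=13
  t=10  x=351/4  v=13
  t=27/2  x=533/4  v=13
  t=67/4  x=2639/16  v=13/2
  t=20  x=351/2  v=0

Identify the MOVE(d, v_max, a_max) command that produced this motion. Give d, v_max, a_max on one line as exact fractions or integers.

final state: t=20, x=351/2, v=0 → d = 351/2
a_max = (13/2−0)/(13/4−0) = 2
max v = 13 over t∈[13/2,27/2] → v_max = 13
check: 13·(13/2+7) = 351/2 ✓

d=351/2 v_max=13 a_max=2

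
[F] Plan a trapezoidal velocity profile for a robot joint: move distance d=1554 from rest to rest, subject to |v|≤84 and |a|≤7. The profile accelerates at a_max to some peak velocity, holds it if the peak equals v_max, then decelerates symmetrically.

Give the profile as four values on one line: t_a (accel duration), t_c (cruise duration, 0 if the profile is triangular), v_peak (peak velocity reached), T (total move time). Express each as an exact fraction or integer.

t_a=12 t_c=13/2 v_peak=84 T=61/2

v_max²/a_max = 84²/7 = 1008
1554 ≥ 1008 → trapezoidal
t_a = 84/7 = 12; v_peak = 84
d_cruise = 1554 − 1008 = 546; t_c = 546/84 = 13/2
T = 2·12 + 13/2 = 61/2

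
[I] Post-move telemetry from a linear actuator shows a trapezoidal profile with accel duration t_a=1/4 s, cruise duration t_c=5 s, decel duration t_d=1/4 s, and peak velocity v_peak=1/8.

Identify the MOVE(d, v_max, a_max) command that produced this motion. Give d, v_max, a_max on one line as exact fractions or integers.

a_max = (1/8)/(1/4) = 1/2
d_a = ½·1/8·1/4 = 1/64; d_c = 1/8·5 = 5/8
d = 2·1/64 + 5/8 = 21/32
t_c = 5 > 0 so v_max = 1/8

d=21/32 v_max=1/8 a_max=1/2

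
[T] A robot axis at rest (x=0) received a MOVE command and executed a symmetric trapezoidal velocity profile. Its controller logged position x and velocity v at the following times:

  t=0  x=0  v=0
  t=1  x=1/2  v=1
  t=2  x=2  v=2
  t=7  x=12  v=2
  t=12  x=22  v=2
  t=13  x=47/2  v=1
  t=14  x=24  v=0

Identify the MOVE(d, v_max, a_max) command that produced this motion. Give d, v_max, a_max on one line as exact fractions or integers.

d=24 v_max=2 a_max=1

final state: t=14, x=24, v=0 → d = 24
a_max = (1−0)/(1−0) = 1
max v = 2 over t∈[2,12] → v_max = 2
check: 2·(2+10) = 24 ✓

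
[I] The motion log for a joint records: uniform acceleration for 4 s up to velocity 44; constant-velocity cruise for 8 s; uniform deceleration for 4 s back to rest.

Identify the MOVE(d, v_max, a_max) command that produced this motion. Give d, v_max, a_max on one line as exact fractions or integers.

d=528 v_max=44 a_max=11

a_max = 44/4 = 11
d_a = ½·44·4 = 88; d_c = 44·8 = 352
d = 2·88 + 352 = 528
t_c = 8 > 0 → v_max = v_peak = 44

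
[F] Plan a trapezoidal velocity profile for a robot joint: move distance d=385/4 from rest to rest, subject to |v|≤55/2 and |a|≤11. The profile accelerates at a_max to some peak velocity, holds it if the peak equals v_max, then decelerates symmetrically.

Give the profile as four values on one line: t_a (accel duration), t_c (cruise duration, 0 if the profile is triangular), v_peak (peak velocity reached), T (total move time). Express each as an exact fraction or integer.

vₘ²/aₘ = (55/2)²/11 = 275/4
385/4 ≥ 275/4 so v_max reached
t_a = (55/2)/11 = 5/2; v_peak = 55/2
d_cruise = 385/4 − 275/4 = 55/2; t_c = (55/2)/(55/2) = 1
T = 2·5/2 + 1 = 6

t_a=5/2 t_c=1 v_peak=55/2 T=6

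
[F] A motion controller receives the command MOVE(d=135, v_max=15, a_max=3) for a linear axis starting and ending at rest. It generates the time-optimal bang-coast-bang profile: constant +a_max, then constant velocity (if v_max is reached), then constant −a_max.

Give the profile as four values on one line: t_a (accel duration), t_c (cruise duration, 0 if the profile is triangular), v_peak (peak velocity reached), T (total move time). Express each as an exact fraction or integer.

(v_max)²/a_max = 15²/3 = 75
135 ≥ 75 ⇒ cruise phase
t_a = 15/3 = 5; v_peak = 15
d_cruise = 135 − 75 = 60; t_c = 60/15 = 4
T = 2·5 + 4 = 14

t_a=5 t_c=4 v_peak=15 T=14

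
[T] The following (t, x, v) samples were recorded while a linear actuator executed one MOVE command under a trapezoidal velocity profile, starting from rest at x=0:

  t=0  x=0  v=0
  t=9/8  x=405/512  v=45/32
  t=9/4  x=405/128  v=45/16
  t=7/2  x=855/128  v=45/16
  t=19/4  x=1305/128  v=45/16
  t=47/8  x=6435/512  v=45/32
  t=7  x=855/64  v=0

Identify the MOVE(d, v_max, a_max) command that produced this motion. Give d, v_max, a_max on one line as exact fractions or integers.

d=855/64 v_max=45/16 a_max=5/4

final state: t=7, x=855/64, v=0 → d = 855/64
a_max = (45/32−0)/(9/8−0) = 5/4
max v = 45/16 over t∈[9/4,19/4] → v_max = 45/16
check: 45/16·(9/4+5/2) = 855/64 ✓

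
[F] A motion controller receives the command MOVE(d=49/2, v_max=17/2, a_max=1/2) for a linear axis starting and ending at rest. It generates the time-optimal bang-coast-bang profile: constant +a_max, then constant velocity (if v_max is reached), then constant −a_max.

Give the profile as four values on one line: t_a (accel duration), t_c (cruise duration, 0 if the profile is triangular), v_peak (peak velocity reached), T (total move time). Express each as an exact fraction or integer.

t_a=7 t_c=0 v_peak=7/2 T=14

(v_max)²/a_max = (17/2)²/(1/2) = 289/2
49/2 < 289/2 ⇒ no cruise
v_peak = √(49/2·1/2) = √(49/4) = 7/2
t_a = (7/2)/(1/2) = 7; t_c = 0
T = 2·7 = 14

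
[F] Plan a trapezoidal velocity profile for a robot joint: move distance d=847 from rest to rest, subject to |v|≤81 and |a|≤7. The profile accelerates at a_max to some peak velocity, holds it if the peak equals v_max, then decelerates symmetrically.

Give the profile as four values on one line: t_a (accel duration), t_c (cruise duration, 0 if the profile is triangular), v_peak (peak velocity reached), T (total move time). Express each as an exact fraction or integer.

(v_max)²/a_max = 81²/7 = 6561/7
847 < 6561/7 ⇒ no cruise
v_peak = √(847·7) = √5929 = 77
t_a = 77/7 = 11; t_c = 0
T = 2·11 = 22

t_a=11 t_c=0 v_peak=77 T=22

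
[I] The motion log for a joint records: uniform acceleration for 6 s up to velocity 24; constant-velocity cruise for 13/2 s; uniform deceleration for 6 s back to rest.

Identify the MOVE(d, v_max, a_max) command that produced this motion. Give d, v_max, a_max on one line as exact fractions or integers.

d=300 v_max=24 a_max=4

a_max = 24/6 = 4
d_a = ½·24·6 = 72; d_c = 24·13/2 = 156
d = 2·72 + 156 = 300
t_c = 13/2 > 0 → v_max = v_peak = 24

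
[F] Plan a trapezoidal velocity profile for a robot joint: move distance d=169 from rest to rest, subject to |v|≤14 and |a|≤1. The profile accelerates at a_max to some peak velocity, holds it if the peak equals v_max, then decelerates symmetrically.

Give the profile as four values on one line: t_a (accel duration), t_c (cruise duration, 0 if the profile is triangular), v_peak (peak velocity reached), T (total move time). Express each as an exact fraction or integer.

t_a=13 t_c=0 v_peak=13 T=26

v_max²/a_max = 14²/1 = 196
169 < 196 so t_c = 0
v_peak = √(169·1) = √169 = 13
t_a = 13/1 = 13; t_c = 0
T = 2·13 = 26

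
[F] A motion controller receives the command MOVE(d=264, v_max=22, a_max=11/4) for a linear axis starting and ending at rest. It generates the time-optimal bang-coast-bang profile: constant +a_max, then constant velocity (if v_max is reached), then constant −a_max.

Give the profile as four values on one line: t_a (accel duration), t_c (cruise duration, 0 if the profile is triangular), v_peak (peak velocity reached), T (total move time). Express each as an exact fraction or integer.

v_max²/a_max = 22²/(11/4) = 176
264 ≥ 176 so v_max reached
t_a = 22/(11/4) = 8; v_peak = 22
d_cruise = 264 − 176 = 88; t_c = 88/22 = 4
T = 2·8 + 4 = 20

t_a=8 t_c=4 v_peak=22 T=20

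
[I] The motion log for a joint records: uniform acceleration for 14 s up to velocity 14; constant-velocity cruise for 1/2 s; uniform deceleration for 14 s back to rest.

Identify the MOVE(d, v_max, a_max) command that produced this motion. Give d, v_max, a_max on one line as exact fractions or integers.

d=203 v_max=14 a_max=1

a_max = 14/14 = 1
d_a = ½·14·14 = 98; d_c = 14·1/2 = 7
d = 2·98 + 7 = 203
t_c = 1/2 > 0 → v_max = v_peak = 14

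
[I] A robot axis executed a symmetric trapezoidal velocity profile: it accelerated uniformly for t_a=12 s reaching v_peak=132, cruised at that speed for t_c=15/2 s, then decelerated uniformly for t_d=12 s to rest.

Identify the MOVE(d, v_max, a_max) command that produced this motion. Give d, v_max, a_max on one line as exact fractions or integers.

a_max = 132/12 = 11
d_a = ½·132·12 = 792; d_c = 132·15/2 = 990
d = 2·792 + 990 = 2574
t_c = 15/2 > 0 → v_max = v_peak = 132

d=2574 v_max=132 a_max=11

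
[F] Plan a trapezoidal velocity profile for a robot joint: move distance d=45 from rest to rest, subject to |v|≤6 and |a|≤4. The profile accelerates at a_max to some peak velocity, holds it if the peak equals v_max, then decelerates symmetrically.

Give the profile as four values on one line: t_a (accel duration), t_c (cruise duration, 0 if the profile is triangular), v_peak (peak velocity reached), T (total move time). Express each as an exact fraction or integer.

t_a=3/2 t_c=6 v_peak=6 T=9

(v_max)²/a_max = 6²/4 = 9
45 ≥ 9 so v_max reached
t_a = 6/4 = 3/2; v_peak = 6
d_cruise = 45 − 9 = 36; t_c = 36/6 = 6
T = 2·3/2 + 6 = 9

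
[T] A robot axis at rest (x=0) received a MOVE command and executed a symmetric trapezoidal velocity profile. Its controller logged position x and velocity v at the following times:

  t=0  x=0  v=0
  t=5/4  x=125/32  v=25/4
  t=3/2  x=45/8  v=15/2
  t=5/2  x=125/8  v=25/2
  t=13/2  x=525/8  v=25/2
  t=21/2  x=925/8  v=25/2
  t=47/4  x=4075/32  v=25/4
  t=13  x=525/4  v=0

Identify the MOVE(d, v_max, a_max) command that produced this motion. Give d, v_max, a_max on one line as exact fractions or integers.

d=525/4 v_max=25/2 a_max=5

final state: t=13, x=525/4, v=0 → d = 525/4
a_max = (25/4−0)/(5/4−0) = 5
max v = 25/2 over t∈[5/2,21/2] → v_max = 25/2
check: 25/2·(5/2+8) = 525/4 ✓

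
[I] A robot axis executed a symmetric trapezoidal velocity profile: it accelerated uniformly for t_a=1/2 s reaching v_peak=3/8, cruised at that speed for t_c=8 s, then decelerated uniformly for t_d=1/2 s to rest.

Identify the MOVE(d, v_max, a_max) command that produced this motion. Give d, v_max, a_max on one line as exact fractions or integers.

d=51/16 v_max=3/8 a_max=3/4

a_max = (3/8)/(1/2) = 3/4
d_a = ½·3/8·1/2 = 3/32; d_c = 3/8·8 = 3
d = 2·3/32 + 3 = 51/16
t_c = 8 > 0 → v_max = v_peak = 3/8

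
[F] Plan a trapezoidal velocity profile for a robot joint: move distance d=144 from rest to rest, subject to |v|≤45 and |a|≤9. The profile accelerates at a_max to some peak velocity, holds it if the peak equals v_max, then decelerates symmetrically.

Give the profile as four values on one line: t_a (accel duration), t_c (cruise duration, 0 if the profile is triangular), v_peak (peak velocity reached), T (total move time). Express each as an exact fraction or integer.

vₘ²/aₘ = 45²/9 = 225
144 < 225 ⇒ no cruise
v_peak = √(144·9) = √1296 = 36
t_a = 36/9 = 4; t_c = 0
T = 2·4 = 8

t_a=4 t_c=0 v_peak=36 T=8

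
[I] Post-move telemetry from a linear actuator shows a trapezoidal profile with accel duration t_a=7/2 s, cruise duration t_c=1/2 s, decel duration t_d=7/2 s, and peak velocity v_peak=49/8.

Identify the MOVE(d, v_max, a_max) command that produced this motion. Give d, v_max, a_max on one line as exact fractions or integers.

a_max = (49/8)/(7/2) = 7/4
d_a = ½·49/8·7/2 = 343/32; d_c = 49/8·1/2 = 49/16
d = 2·343/32 + 49/16 = 49/2
t_c = 1/2 > 0 → v_max = v_peak = 49/8

d=49/2 v_max=49/8 a_max=7/4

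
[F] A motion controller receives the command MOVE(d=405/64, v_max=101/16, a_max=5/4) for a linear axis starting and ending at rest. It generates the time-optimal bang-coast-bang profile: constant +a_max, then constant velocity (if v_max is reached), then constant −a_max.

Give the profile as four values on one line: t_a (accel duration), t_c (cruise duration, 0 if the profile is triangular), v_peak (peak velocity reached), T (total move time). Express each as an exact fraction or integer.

t_a=9/4 t_c=0 v_peak=45/16 T=9/2

(v_max)²/a_max = (101/16)²/(5/4) = 10201/320
405/64 < 10201/320 ⇒ no cruise
v_peak = √(405/64·5/4) = √(2025/256) = 45/16
t_a = (45/16)/(5/4) = 9/4; t_c = 0
T = 2·9/4 = 9/2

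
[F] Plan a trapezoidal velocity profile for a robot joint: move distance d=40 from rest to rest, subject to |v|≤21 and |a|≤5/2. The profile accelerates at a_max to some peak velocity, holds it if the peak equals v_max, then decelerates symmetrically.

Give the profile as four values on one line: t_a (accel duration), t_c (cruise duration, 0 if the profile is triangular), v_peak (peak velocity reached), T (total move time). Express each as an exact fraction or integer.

v_max²/a_max = 21²/(5/2) = 882/5
40 < 882/5 → triangular
v_peak = √(40·5/2) = √100 = 10
t_a = 10/(5/2) = 4; t_c = 0
T = 2·4 = 8

t_a=4 t_c=0 v_peak=10 T=8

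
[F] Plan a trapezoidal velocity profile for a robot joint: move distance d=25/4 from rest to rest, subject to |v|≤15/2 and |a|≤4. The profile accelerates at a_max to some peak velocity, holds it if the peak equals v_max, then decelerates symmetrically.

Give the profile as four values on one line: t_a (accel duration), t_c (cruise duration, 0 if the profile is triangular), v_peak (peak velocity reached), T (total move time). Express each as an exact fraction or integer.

t_a=5/4 t_c=0 v_peak=5 T=5/2

vₘ²/aₘ = (15/2)²/4 = 225/16
25/4 < 225/16 → triangular
v_peak = √(25/4·4) = √25 = 5
t_a = 5/4; t_c = 0
T = 2·5/4 = 5/2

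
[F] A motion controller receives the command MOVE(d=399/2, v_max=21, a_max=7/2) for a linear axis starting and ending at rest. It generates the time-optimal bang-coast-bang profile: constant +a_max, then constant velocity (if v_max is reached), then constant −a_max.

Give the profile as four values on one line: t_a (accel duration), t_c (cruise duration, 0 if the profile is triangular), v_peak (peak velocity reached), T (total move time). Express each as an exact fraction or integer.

v_max²/a_max = 21²/(7/2) = 126
399/2 ≥ 126 so v_max reached
t_a = 21/(7/2) = 6; v_peak = 21
d_cruise = 399/2 − 126 = 147/2; t_c = (147/2)/21 = 7/2
T = 2·6 + 7/2 = 31/2

t_a=6 t_c=7/2 v_peak=21 T=31/2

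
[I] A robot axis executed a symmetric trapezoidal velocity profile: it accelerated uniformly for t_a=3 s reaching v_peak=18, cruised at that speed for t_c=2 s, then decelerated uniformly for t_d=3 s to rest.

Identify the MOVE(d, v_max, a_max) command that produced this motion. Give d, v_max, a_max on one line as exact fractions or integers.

d=90 v_max=18 a_max=6

a_max = 18/3 = 6
d_a = ½·18·3 = 27; d_c = 18·2 = 36
d = 2·27 + 36 = 90
t_c = 2 > 0 ⇒ limit active, v_max = 18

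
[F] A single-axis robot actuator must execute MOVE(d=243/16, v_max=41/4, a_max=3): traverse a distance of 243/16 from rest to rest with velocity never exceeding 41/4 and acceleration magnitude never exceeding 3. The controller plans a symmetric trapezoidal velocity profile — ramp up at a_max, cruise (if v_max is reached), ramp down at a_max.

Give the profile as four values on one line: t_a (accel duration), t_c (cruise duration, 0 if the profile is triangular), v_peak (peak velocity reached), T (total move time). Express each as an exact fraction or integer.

(v_max)²/a_max = (41/4)²/3 = 1681/48
243/16 < 1681/48 → triangular
v_peak = √(243/16·3) = √(729/16) = 27/4
t_a = (27/4)/3 = 9/4; t_c = 0
T = 2·9/4 = 9/2

t_a=9/4 t_c=0 v_peak=27/4 T=9/2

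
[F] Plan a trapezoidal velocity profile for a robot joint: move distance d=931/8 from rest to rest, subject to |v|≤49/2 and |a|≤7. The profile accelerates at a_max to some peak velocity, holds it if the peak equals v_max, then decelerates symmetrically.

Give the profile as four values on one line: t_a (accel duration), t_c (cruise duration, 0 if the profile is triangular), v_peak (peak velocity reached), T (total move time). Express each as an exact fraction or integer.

t_a=7/2 t_c=5/4 v_peak=49/2 T=33/4

(v_max)²/a_max = (49/2)²/7 = 343/4
931/8 ≥ 343/4 → trapezoidal
t_a = (49/2)/7 = 7/2; v_peak = 49/2
d_cruise = 931/8 − 343/4 = 245/8; t_c = (245/8)/(49/2) = 5/4
T = 2·7/2 + 5/4 = 33/4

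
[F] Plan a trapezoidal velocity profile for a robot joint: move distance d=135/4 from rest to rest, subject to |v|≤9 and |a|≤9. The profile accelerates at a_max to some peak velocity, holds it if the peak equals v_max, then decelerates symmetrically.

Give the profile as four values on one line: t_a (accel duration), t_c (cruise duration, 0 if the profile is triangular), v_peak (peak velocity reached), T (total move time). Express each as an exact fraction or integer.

(v_max)²/a_max = 9²/9 = 9
135/4 ≥ 9 so v_max reached
t_a = 9/9 = 1; v_peak = 9
d_cruise = 135/4 − 9 = 99/4; t_c = (99/4)/9 = 11/4
T = 2·1 + 11/4 = 19/4

t_a=1 t_c=11/4 v_peak=9 T=19/4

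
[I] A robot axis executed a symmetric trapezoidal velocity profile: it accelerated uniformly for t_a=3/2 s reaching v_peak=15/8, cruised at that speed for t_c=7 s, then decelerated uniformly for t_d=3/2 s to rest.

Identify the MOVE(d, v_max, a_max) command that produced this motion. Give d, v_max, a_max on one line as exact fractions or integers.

d=255/16 v_max=15/8 a_max=5/4

a_max = (15/8)/(3/2) = 5/4
d_a = ½·15/8·3/2 = 45/32; d_c = 15/8·7 = 105/8
d = 2·45/32 + 105/8 = 255/16
t_c = 7 > 0 ⇒ limit active, v_max = 15/8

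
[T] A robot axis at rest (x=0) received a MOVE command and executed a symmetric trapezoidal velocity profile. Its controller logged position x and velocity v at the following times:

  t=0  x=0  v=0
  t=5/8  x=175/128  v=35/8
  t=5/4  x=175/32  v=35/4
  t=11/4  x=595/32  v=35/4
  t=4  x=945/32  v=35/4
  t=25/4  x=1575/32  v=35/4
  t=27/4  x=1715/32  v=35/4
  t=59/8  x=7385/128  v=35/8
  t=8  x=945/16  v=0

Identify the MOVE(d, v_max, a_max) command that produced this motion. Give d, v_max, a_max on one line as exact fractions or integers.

final state: t=8, x=945/16, v=0 → d = 945/16
a_max = (35/8−0)/(5/8−0) = 7
max v = 35/4 over t∈[5/4,27/4] → v_max = 35/4
check: 35/4·(5/4+11/2) = 945/16 ✓

d=945/16 v_max=35/4 a_max=7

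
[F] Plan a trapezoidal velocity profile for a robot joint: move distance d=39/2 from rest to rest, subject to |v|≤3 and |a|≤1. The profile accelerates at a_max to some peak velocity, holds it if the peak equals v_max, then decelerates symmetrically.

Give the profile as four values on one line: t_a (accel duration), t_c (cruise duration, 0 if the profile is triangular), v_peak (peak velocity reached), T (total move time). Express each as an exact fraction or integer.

t_a=3 t_c=7/2 v_peak=3 T=19/2

(v_max)²/a_max = 3²/1 = 9
39/2 ≥ 9 so v_max reached
t_a = 3/1 = 3; v_peak = 3
d_cruise = 39/2 − 9 = 21/2; t_c = (21/2)/3 = 7/2
T = 2·3 + 7/2 = 19/2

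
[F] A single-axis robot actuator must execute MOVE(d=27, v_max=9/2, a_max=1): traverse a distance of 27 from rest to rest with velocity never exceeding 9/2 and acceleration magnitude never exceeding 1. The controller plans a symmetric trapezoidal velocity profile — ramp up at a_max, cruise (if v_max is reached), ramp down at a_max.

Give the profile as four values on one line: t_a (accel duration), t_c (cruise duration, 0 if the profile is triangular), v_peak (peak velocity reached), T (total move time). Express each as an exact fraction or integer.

(v_max)²/a_max = (9/2)²/1 = 81/4
27 ≥ 81/4 ⇒ cruise phase
t_a = (9/2)/1 = 9/2; v_peak = 9/2
d_cruise = 27 − 81/4 = 27/4; t_c = (27/4)/(9/2) = 3/2
T = 2·9/2 + 3/2 = 21/2

t_a=9/2 t_c=3/2 v_peak=9/2 T=21/2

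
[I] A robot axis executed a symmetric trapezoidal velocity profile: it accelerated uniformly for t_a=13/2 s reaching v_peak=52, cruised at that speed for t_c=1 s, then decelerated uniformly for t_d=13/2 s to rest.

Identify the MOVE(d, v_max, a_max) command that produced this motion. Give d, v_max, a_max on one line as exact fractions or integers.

a_max = 52/(13/2) = 8
d_a = ½·52·13/2 = 169; d_c = 52·1 = 52
d = 2·169 + 52 = 390
t_c = 1 > 0 → v_max = v_peak = 52

d=390 v_max=52 a_max=8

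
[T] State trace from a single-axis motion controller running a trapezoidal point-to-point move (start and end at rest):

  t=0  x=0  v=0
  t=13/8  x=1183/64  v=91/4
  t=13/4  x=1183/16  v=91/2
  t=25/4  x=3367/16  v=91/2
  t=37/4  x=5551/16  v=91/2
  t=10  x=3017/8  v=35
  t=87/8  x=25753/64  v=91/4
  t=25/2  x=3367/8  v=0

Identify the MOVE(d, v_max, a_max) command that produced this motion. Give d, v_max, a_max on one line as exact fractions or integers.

d=3367/8 v_max=91/2 a_max=14

final state: t=25/2, x=3367/8, v=0 → d = 3367/8
a_max = (91/4−0)/(13/8−0) = 14
max v = 91/2 over t∈[13/4,37/4] → v_max = 91/2
check: 91/2·(13/4+6) = 3367/8 ✓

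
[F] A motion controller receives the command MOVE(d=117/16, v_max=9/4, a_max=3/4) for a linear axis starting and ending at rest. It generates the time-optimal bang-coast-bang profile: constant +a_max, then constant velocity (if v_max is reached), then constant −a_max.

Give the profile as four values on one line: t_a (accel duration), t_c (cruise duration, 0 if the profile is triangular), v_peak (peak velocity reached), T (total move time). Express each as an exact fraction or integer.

t_a=3 t_c=1/4 v_peak=9/4 T=25/4

(v_max)²/a_max = (9/4)²/(3/4) = 27/4
117/16 ≥ 27/4 ⇒ cruise phase
t_a = (9/4)/(3/4) = 3; v_peak = 9/4
d_cruise = 117/16 − 27/4 = 9/16; t_c = (9/16)/(9/4) = 1/4
T = 2·3 + 1/4 = 25/4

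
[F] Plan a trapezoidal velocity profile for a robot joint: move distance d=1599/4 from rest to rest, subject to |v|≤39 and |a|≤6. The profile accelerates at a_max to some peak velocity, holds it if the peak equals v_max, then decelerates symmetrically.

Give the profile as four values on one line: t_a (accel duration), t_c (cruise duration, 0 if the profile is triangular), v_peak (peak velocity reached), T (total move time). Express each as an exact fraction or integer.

t_a=13/2 t_c=15/4 v_peak=39 T=67/4

vₘ²/aₘ = 39²/6 = 507/2
1599/4 ≥ 507/2 so v_max reached
t_a = 39/6 = 13/2; v_peak = 39
d_cruise = 1599/4 − 507/2 = 585/4; t_c = (585/4)/39 = 15/4
T = 2·13/2 + 15/4 = 67/4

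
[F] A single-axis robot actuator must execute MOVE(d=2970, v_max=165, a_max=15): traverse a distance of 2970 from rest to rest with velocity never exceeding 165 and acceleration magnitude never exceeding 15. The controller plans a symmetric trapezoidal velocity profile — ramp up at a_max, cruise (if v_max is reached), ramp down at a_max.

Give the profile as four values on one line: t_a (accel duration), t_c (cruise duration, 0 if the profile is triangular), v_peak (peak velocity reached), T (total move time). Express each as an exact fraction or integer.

(v_max)²/a_max = 165²/15 = 1815
2970 ≥ 1815 so v_max reached
t_a = 165/15 = 11; v_peak = 165
d_cruise = 2970 − 1815 = 1155; t_c = 1155/165 = 7
T = 2·11 + 7 = 29

t_a=11 t_c=7 v_peak=165 T=29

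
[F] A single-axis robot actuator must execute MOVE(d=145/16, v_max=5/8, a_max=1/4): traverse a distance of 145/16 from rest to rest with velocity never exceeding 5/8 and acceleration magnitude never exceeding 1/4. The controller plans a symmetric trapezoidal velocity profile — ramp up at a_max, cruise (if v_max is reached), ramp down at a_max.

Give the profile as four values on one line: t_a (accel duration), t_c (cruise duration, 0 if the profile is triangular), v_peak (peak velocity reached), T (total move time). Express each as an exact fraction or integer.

t_a=5/2 t_c=12 v_peak=5/8 T=17

vₘ²/aₘ = (5/8)²/(1/4) = 25/16
145/16 ≥ 25/16 ⇒ cruise phase
t_a = (5/8)/(1/4) = 5/2; v_peak = 5/8
d_cruise = 145/16 − 25/16 = 15/2; t_c = (15/2)/(5/8) = 12
T = 2·5/2 + 12 = 17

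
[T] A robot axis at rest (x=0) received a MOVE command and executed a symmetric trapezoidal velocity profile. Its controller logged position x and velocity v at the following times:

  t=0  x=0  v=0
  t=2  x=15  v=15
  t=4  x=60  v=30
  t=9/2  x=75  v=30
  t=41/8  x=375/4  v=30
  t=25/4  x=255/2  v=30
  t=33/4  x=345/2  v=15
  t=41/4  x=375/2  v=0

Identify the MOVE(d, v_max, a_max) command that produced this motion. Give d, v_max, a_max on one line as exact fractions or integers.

d=375/2 v_max=30 a_max=15/2

final state: t=41/4, x=375/2, v=0 → d = 375/2
a_max = (15−0)/(2−0) = 15/2
max v = 30 over t∈[4,25/4] → v_max = 30
check: 30·(4+9/4) = 375/2 ✓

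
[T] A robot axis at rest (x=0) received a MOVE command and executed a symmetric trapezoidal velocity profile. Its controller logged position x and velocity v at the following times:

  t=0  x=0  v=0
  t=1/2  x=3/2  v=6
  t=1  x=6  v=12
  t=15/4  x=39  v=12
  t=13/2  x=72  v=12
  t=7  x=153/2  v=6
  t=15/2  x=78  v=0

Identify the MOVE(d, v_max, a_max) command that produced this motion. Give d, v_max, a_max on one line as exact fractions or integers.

d=78 v_max=12 a_max=12

final state: t=15/2, x=78, v=0 → d = 78
a_max = (6−0)/(1/2−0) = 12
max v = 12 over t∈[1,13/2] → v_max = 12
check: 12·(1+11/2) = 78 ✓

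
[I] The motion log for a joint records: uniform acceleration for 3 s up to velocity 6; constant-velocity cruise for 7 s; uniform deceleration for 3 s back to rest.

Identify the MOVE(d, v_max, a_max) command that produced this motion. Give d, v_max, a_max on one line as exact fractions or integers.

d=60 v_max=6 a_max=2

a_max = 6/3 = 2
d_a = ½·6·3 = 9; d_c = 6·7 = 42
d = 2·9 + 42 = 60
t_c = 7 > 0 so v_max = 6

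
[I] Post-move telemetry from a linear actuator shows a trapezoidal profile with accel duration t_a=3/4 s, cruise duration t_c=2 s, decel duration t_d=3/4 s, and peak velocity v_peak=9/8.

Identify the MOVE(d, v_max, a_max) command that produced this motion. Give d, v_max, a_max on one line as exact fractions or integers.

d=99/32 v_max=9/8 a_max=3/2

a_max = (9/8)/(3/4) = 3/2
d_a = ½·9/8·3/4 = 27/64; d_c = 9/8·2 = 9/4
d = 2·27/64 + 9/4 = 99/32
t_c = 2 > 0 so v_max = 9/8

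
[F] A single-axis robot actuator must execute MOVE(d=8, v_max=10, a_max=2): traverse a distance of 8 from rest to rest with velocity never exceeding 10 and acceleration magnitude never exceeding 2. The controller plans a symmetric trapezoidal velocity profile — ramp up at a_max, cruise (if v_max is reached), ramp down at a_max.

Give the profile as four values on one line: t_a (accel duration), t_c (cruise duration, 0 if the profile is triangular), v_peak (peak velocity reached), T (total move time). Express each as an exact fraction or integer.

t_a=2 t_c=0 v_peak=4 T=4

vₘ²/aₘ = 10²/2 = 50
8 < 50 → triangular
v_peak = √(8·2) = √16 = 4
t_a = 4/2 = 2; t_c = 0
T = 2·2 = 4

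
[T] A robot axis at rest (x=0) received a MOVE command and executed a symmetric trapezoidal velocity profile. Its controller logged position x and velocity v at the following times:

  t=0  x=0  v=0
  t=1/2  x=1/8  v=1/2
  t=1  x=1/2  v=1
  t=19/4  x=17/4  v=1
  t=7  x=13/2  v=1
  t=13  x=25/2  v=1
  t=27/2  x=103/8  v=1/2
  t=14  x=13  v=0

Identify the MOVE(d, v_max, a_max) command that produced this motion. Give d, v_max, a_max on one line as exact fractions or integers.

final state: t=14, x=13, v=0 → d = 13
a_max = (1/2−0)/(1/2−0) = 1
max v = 1 over t∈[1,13] → v_max = 1
check: 1·(1+12) = 13 ✓

d=13 v_max=1 a_max=1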